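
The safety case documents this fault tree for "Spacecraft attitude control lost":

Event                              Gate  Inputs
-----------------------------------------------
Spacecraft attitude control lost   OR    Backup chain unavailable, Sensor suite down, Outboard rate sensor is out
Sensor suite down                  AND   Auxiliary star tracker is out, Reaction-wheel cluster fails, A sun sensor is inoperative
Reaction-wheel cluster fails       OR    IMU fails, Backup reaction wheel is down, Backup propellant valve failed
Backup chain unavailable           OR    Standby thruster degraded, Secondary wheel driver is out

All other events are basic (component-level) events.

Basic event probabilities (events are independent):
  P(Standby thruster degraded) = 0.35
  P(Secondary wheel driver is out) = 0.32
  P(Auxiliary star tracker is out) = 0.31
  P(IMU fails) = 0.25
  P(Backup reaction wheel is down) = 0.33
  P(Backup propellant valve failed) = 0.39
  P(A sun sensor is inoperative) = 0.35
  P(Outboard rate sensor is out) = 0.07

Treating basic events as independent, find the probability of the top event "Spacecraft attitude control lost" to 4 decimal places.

0.6199

P(Backup chain unavailable) [OR] = 1 − (1−0.35) × (1−0.32) = 0.558000
P(Reaction-wheel cluster fails) [OR] = 1 − (1−0.25) × (1−0.33) × (1−0.39) = 0.693475
P(Sensor suite down) [AND] = 0.31 × 0.693475 × 0.35 = 0.075242
P(Spacecraft attitude control lost) [OR] = 1 − (1−0.558000) × (1−0.075242) × (1−0.07) = 0.619869
Rounded to 4 decimal places: P(Spacecraft attitude control lost) ≈ 0.6199.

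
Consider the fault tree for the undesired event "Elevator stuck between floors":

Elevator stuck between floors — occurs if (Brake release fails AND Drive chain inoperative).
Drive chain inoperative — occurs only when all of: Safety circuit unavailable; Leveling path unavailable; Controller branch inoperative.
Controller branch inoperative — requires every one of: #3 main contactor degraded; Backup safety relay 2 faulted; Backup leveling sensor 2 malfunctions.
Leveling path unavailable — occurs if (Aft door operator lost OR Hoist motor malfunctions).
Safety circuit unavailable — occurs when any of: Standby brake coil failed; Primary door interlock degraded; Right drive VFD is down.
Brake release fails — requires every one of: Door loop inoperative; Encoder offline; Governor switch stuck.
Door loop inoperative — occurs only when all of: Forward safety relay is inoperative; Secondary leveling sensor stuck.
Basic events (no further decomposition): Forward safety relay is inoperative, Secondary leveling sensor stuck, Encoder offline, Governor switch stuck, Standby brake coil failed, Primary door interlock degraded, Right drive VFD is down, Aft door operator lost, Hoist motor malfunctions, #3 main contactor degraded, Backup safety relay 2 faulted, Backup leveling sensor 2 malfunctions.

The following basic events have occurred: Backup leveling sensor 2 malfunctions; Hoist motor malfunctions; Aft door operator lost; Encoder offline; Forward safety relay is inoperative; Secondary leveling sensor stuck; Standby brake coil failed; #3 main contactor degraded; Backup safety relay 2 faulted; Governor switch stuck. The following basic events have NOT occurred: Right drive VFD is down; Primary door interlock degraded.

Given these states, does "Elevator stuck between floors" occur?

Door loop inoperative [AND]: Forward safety relay is inoperative=occurs, Secondary leveling sensor stuck=occurs → all inputs occur → occurs.
Brake release fails [AND]: Door loop inoperative=occurs, Encoder offline=occurs, Governor switch stuck=occurs → all inputs occur → occurs.
Safety circuit unavailable [OR]: Standby brake coil failed=occurs, Primary door interlock degraded=not, Right drive VFD is down=not → at least one input occurs → occurs.
Leveling path unavailable [OR]: Aft door operator lost=occurs, Hoist motor malfunctions=occurs → at least one input occurs → occurs.
Controller branch inoperative [AND]: #3 main contactor degraded=occurs, Backup safety relay 2 faulted=occurs, Backup leveling sensor 2 malfunctions=occurs → all inputs occur → occurs.
Drive chain inoperative [AND]: Safety circuit unavailable=occurs, Leveling path unavailable=occurs, Controller branch inoperative=occurs → all inputs occur → occurs.
Elevator stuck between floors [AND]: Brake release fails=occurs, Drive chain inoperative=occurs → all inputs occur → occurs.

Yes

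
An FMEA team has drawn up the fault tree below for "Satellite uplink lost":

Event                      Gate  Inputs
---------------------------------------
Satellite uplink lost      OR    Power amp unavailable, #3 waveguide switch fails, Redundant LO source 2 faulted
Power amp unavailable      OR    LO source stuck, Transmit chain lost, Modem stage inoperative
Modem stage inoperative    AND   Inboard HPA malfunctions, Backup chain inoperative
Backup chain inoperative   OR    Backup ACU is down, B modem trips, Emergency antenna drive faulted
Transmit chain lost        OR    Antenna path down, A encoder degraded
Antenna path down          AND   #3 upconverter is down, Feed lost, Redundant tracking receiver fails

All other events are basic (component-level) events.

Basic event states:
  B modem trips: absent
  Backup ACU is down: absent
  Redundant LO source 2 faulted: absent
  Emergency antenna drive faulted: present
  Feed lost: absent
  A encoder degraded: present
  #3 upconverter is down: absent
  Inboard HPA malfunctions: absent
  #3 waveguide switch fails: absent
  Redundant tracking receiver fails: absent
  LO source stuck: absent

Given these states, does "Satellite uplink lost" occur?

Antenna path down [AND]: #3 upconverter is down=not, Feed lost=not, Redundant tracking receiver fails=not → not all inputs occur → does not occur.
Transmit chain lost [OR]: Antenna path down=not, A encoder degraded=occurs → at least one input occurs → occurs.
Backup chain inoperative [OR]: Backup ACU is down=not, B modem trips=not, Emergency antenna drive faulted=occurs → at least one input occurs → occurs.
Modem stage inoperative [AND]: Inboard HPA malfunctions=not, Backup chain inoperative=occurs → not all inputs occur → does not occur.
Power amp unavailable [OR]: LO source stuck=not, Transmit chain lost=occurs, Modem stage inoperative=not → at least one input occurs → occurs.
Satellite uplink lost [OR]: Power amp unavailable=occurs, #3 waveguide switch fails=not, Redundant LO source 2 faulted=not → at least one input occurs → occurs.

Yes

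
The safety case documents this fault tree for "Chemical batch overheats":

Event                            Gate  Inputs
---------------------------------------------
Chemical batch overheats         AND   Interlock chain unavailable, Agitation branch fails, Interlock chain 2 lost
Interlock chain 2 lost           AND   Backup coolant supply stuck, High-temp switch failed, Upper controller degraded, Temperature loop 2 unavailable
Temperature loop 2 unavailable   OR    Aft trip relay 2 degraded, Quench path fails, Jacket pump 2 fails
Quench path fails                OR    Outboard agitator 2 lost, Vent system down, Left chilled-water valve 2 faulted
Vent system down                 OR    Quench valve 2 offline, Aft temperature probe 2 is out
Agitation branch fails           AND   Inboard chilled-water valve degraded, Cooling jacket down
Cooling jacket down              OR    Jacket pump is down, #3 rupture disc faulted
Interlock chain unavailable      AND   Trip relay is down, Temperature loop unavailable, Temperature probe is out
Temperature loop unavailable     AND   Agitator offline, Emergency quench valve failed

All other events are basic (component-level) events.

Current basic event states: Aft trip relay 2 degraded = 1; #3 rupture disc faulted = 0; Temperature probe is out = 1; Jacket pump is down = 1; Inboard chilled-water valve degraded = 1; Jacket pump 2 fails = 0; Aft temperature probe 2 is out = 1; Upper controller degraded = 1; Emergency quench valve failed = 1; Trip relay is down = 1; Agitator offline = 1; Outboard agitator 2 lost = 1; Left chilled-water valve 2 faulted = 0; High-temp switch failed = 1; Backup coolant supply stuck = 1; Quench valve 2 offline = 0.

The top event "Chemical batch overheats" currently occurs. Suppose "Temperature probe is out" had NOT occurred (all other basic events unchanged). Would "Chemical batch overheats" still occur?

Counterfactual: set "Temperature probe is out" to not occurred.
Temperature loop unavailable [AND]: Agitator offline=occurs, Emergency quench valve failed=occurs → all inputs occur → occurs.
Interlock chain unavailable [AND]: Trip relay is down=occurs, Temperature loop unavailable=occurs, Temperature probe is out=not → not all inputs occur → does not occur.
Cooling jacket down [OR]: Jacket pump is down=occurs, #3 rupture disc faulted=not → at least one input occurs → occurs.
Agitation branch fails [AND]: Inboard chilled-water valve degraded=occurs, Cooling jacket down=occurs → all inputs occur → occurs.
Vent system down [OR]: Quench valve 2 offline=not, Aft temperature probe 2 is out=occurs → at least one input occurs → occurs.
Quench path fails [OR]: Outboard agitator 2 lost=occurs, Vent system down=occurs, Left chilled-water valve 2 faulted=not → at least one input occurs → occurs.
Temperature loop 2 unavailable [OR]: Aft trip relay 2 degraded=occurs, Quench path fails=occurs, Jacket pump 2 fails=not → at least one input occurs → occurs.
Interlock chain 2 lost [AND]: Backup coolant supply stuck=occurs, High-temp switch failed=occurs, Upper controller degraded=occurs, Temperature loop 2 unavailable=occurs → all inputs occur → occurs.
Chemical batch overheats [AND]: Interlock chain unavailable=not, Agitation branch fails=occurs, Interlock chain 2 lost=occurs → not all inputs occur → does not occur.

No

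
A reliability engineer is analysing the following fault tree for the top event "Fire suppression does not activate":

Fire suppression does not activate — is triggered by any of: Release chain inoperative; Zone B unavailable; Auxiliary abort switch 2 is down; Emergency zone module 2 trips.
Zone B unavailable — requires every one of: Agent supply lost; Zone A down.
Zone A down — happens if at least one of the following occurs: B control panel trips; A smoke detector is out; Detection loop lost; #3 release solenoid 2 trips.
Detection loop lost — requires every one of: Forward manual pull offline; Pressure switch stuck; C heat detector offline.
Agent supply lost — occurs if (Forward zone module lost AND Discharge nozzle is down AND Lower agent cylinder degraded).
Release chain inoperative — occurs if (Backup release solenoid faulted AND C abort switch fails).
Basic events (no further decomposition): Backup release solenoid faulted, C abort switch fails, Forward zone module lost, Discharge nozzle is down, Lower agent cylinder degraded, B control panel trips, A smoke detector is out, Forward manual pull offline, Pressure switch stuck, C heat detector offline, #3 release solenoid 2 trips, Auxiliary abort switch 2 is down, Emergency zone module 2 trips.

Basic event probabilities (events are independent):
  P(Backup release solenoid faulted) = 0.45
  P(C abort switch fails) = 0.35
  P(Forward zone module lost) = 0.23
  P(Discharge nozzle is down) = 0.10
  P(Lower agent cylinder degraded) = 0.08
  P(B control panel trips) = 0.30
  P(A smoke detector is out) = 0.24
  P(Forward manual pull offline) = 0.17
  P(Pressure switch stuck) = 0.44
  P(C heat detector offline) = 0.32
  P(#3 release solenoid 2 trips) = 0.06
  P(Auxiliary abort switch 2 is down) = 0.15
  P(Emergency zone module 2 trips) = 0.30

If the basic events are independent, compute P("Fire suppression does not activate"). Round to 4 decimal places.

P(Release chain inoperative) [AND] = 0.45 × 0.35 = 0.157500
P(Agent supply lost) [AND] = 0.23 × 0.10 × 0.08 = 0.001840
P(Detection loop lost) [AND] = 0.17 × 0.44 × 0.32 = 0.023936
P(Zone A down) [OR] = 1 − (1−0.30) × (1−0.24) × (1−0.023936) × (1−0.06) = 0.511890
P(Zone B unavailable) [AND] = 0.001840 × 0.511890 = 0.000942
P(Fire suppression does not activate) [OR] = 1 − (1−0.157500) × (1−0.000942) × (1−0.15) × (1−0.30) = 0.499185
Rounded to 4 decimal places: P(Fire suppression does not activate) ≈ 0.4992.

0.4992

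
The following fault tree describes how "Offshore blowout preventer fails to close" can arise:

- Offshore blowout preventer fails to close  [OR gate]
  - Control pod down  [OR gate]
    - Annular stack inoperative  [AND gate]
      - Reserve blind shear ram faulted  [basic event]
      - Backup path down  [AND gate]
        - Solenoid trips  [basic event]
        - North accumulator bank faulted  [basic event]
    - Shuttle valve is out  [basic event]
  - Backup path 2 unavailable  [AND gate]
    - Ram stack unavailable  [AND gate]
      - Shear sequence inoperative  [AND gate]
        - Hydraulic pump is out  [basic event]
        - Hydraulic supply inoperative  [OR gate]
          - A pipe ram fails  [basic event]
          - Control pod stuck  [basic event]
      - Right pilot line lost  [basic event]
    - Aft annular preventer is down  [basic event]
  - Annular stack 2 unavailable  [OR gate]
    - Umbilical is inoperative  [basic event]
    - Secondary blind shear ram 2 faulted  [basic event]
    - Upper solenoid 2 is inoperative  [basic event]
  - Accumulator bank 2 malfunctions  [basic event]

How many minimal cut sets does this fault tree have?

8

Backup path down [AND]: one cut set from each child combined → 1 × 1 = 1 cut set(s).
Annular stack inoperative [AND]: one cut set from each child combined → 1 × 1 = 1 cut set(s).
Control pod down [OR]: union of children's cut sets → 2 cut set(s).
Hydraulic supply inoperative [OR]: union of children's cut sets → 2 cut set(s).
Shear sequence inoperative [AND]: one cut set from each child combined → 1 × 2 = 2 cut set(s).
Ram stack unavailable [AND]: one cut set from each child combined → 2 × 1 = 2 cut set(s).
Backup path 2 unavailable [AND]: one cut set from each child combined → 2 × 1 = 2 cut set(s).
Annular stack 2 unavailable [OR]: union of children's cut sets → 3 cut set(s).
Offshore blowout preventer fails to close [OR]: union of children's cut sets → 8 cut set(s).
Minimal cut sets: {North accumulator bank faulted, Reserve blind shear ram faulted, Solenoid trips}; {Shuttle valve is out}; {A pipe ram fails, Aft annular preventer is down, Hydraulic pump is out, Right pilot line lost}; {Aft annular preventer is down, Control pod stuck, Hydraulic pump is out, Right pilot line lost}; {Umbilical is inoperative}; {Secondary blind shear ram 2 faulted}; {Upper solenoid 2 is inoperative}; {Accumulator bank 2 malfunctions}.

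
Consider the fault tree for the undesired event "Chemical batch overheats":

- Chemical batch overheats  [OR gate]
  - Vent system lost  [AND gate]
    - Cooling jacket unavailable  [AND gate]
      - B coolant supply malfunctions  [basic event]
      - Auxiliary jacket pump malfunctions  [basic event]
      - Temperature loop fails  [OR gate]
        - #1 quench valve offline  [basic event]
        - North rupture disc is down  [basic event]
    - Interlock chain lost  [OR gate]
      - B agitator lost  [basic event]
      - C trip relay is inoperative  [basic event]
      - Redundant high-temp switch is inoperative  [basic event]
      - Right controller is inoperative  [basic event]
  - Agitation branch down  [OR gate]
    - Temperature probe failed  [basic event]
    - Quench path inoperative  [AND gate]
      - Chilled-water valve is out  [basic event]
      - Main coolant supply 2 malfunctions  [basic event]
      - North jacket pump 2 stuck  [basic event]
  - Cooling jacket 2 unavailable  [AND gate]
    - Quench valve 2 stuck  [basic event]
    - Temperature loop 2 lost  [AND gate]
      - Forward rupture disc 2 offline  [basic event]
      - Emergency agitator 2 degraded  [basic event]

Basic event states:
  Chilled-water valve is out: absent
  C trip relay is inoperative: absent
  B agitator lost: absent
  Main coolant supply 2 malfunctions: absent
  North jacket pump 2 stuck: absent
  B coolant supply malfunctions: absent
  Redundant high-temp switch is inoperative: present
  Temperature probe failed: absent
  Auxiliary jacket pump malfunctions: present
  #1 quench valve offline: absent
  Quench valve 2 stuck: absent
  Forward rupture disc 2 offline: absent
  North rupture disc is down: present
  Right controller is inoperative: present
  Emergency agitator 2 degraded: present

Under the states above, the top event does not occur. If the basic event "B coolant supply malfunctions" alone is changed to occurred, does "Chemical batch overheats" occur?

Yes

Counterfactual: set "B coolant supply malfunctions" to occurred.
Temperature loop fails [OR]: #1 quench valve offline=not, North rupture disc is down=occurs → at least one input occurs → occurs.
Cooling jacket unavailable [AND]: B coolant supply malfunctions=occurs, Auxiliary jacket pump malfunctions=occurs, Temperature loop fails=occurs → all inputs occur → occurs.
Interlock chain lost [OR]: B agitator lost=not, C trip relay is inoperative=not, Redundant high-temp switch is inoperative=occurs, Right controller is inoperative=occurs → at least one input occurs → occurs.
Vent system lost [AND]: Cooling jacket unavailable=occurs, Interlock chain lost=occurs → all inputs occur → occurs.
Quench path inoperative [AND]: Chilled-water valve is out=not, Main coolant supply 2 malfunctions=not, North jacket pump 2 stuck=not → not all inputs occur → does not occur.
Agitation branch down [OR]: Temperature probe failed=not, Quench path inoperative=not → no input occurs → does not occur.
Temperature loop 2 lost [AND]: Forward rupture disc 2 offline=not, Emergency agitator 2 degraded=occurs → not all inputs occur → does not occur.
Cooling jacket 2 unavailable [AND]: Quench valve 2 stuck=not, Temperature loop 2 lost=not → not all inputs occur → does not occur.
Chemical batch overheats [OR]: Vent system lost=occurs, Agitation branch down=not, Cooling jacket 2 unavailable=not → at least one input occurs → occurs.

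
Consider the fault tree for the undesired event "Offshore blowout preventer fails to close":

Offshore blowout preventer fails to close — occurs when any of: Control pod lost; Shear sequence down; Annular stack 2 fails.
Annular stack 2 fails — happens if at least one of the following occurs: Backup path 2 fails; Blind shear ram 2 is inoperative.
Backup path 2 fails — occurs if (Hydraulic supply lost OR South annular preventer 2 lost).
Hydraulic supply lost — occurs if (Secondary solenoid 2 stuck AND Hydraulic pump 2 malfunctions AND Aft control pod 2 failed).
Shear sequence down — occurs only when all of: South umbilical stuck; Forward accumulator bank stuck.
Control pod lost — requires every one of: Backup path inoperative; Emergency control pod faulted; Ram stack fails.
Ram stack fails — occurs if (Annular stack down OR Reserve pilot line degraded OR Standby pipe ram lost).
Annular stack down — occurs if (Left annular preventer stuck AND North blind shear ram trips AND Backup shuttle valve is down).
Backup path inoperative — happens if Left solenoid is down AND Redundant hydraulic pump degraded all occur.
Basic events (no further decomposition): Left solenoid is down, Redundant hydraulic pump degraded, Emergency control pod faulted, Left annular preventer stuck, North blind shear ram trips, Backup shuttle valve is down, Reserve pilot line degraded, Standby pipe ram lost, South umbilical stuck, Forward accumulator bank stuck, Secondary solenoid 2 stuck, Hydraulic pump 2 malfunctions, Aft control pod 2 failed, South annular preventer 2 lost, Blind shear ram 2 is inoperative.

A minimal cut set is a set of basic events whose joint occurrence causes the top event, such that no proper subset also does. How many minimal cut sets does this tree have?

Backup path inoperative [AND]: one cut set from each child combined → 1 × 1 = 1 cut set(s).
Annular stack down [AND]: one cut set from each child combined → 1 × 1 × 1 = 1 cut set(s).
Ram stack fails [OR]: union of children's cut sets → 3 cut set(s).
Control pod lost [AND]: one cut set from each child combined → 1 × 1 × 3 = 3 cut set(s).
Shear sequence down [AND]: one cut set from each child combined → 1 × 1 = 1 cut set(s).
Hydraulic supply lost [AND]: one cut set from each child combined → 1 × 1 × 1 = 1 cut set(s).
Backup path 2 fails [OR]: union of children's cut sets → 2 cut set(s).
Annular stack 2 fails [OR]: union of children's cut sets → 3 cut set(s).
Offshore blowout preventer fails to close [OR]: union of children's cut sets → 7 cut set(s).
Minimal cut sets: {Backup shuttle valve is down, Emergency control pod faulted, Left annular preventer stuck, Left solenoid is down, North blind shear ram trips, Redundant hydraulic pump degraded}; {Emergency control pod faulted, Left solenoid is down, Redundant hydraulic pump degraded, Reserve pilot line degraded}; {Emergency control pod faulted, Left solenoid is down, Redundant hydraulic pump degraded, Standby pipe ram lost}; {Forward accumulator bank stuck, South umbilical stuck}; {Aft control pod 2 failed, Hydraulic pump 2 malfunctions, Secondary solenoid 2 stuck}; {South annular preventer 2 lost}; {Blind shear ram 2 is inoperative}.

7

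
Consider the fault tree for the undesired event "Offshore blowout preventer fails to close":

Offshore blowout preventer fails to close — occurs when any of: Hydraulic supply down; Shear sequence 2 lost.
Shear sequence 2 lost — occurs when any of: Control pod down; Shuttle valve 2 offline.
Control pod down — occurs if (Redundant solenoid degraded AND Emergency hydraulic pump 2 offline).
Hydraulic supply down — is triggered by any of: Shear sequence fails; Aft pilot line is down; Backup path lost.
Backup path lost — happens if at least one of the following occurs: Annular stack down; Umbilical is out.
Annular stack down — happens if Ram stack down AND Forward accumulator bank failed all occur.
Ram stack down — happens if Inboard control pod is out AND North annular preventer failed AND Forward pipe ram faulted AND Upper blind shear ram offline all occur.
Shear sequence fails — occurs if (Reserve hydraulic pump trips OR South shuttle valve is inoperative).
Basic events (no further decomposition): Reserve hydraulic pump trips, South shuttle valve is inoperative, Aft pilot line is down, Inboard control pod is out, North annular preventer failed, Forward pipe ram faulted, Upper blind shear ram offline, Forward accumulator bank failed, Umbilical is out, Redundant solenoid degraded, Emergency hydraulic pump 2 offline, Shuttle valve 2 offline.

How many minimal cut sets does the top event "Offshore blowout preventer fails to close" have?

Shear sequence fails [OR]: union of children's cut sets → 2 cut set(s).
Ram stack down [AND]: one cut set from each child combined → 1 × 1 × 1 × 1 = 1 cut set(s).
Annular stack down [AND]: one cut set from each child combined → 1 × 1 = 1 cut set(s).
Backup path lost [OR]: union of children's cut sets → 2 cut set(s).
Hydraulic supply down [OR]: union of children's cut sets → 5 cut set(s).
Control pod down [AND]: one cut set from each child combined → 1 × 1 = 1 cut set(s).
Shear sequence 2 lost [OR]: union of children's cut sets → 2 cut set(s).
Offshore blowout preventer fails to close [OR]: union of children's cut sets → 7 cut set(s).
Minimal cut sets: {Reserve hydraulic pump trips}; {South shuttle valve is inoperative}; {Aft pilot line is down}; {Forward accumulator bank failed, Forward pipe ram faulted, Inboard control pod is out, North annular preventer failed, Upper blind shear ram offline}; {Umbilical is out}; {Emergency hydraulic pump 2 offline, Redundant solenoid degraded}; {Shuttle valve 2 offline}.

7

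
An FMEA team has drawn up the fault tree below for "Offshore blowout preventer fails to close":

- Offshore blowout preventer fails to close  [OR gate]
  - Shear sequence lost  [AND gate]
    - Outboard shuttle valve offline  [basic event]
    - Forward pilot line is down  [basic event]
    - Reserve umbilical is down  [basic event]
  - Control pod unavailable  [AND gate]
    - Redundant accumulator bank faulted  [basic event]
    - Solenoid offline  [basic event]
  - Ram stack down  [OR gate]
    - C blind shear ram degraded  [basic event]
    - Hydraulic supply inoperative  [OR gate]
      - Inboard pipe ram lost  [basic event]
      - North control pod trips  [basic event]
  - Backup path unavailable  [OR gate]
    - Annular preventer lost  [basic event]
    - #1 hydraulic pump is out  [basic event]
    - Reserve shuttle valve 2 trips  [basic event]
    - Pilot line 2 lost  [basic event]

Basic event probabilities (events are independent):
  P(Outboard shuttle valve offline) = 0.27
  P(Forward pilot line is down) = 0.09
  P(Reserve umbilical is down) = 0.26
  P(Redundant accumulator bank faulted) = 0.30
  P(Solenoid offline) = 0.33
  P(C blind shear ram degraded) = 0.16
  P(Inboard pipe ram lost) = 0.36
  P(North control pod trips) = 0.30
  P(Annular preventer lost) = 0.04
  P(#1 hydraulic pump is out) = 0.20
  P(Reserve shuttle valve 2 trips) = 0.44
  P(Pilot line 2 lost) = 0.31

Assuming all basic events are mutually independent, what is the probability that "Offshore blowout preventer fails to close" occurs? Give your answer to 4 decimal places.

0.9000

P(Shear sequence lost) [AND] = 0.27 × 0.09 × 0.26 = 0.006318
P(Control pod unavailable) [AND] = 0.30 × 0.33 = 0.099000
P(Hydraulic supply inoperative) [OR] = 1 − (1−0.36) × (1−0.30) = 0.552000
P(Ram stack down) [OR] = 1 − (1−0.16) × (1−0.552000) = 0.623680
P(Backup path unavailable) [OR] = 1 − (1−0.04) × (1−0.20) × (1−0.44) × (1−0.31) = 0.703245
P(Offshore blowout preventer fails to close) [OR] = 1 − (1−0.006318) × (1−0.099000) × (1−0.623680) × (1−0.703245) = 0.900017
Rounded to 4 decimal places: P(Offshore blowout preventer fails to close) ≈ 0.9000.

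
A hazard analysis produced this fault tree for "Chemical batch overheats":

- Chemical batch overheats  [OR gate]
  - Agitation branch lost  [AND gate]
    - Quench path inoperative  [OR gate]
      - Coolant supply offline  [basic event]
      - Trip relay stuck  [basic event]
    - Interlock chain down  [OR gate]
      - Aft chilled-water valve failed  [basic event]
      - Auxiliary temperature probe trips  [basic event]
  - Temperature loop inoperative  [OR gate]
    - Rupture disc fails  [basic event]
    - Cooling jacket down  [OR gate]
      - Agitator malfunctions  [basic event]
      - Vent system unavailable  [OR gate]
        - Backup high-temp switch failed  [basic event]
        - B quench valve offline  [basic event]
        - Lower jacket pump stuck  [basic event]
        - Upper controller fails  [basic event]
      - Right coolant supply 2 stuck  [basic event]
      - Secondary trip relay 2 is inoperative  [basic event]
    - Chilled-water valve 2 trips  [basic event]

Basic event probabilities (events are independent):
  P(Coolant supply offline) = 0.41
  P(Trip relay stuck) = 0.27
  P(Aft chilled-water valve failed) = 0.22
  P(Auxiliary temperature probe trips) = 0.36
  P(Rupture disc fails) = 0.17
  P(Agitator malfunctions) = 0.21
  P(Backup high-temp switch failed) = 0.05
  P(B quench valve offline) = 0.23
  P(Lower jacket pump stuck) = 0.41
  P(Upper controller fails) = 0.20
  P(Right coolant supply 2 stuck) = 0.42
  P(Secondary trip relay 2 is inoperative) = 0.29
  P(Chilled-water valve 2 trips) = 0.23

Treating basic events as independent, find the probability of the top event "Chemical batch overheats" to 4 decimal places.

0.9487

P(Quench path inoperative) [OR] = 1 − (1−0.41) × (1−0.27) = 0.569300
P(Interlock chain down) [OR] = 1 − (1−0.22) × (1−0.36) = 0.500800
P(Agitation branch lost) [AND] = 0.569300 × 0.500800 = 0.285105
P(Vent system unavailable) [OR] = 1 − (1−0.05) × (1−0.23) × (1−0.41) × (1−0.20) = 0.654732
P(Cooling jacket down) [OR] = 1 − (1−0.21) × (1−0.654732) × (1−0.42) × (1−0.29) = 0.887677
P(Temperature loop inoperative) [OR] = 1 − (1−0.17) × (1−0.887677) × (1−0.23) = 0.928214
P(Chemical batch overheats) [OR] = 1 − (1−0.285105) × (1−0.928214) = 0.948681
Rounded to 4 decimal places: P(Chemical batch overheats) ≈ 0.9487.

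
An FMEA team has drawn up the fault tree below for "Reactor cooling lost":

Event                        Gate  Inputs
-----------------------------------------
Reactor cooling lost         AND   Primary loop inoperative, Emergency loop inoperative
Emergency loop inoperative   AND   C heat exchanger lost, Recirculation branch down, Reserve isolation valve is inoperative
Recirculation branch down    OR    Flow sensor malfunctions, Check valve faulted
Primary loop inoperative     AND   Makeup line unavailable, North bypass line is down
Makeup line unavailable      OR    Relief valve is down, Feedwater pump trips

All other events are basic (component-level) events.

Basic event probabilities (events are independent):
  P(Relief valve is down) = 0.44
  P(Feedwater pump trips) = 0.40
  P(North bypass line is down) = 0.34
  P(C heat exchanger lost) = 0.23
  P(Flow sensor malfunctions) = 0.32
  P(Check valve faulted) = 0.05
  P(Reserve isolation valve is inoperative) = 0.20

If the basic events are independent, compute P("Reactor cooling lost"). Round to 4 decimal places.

P(Makeup line unavailable) [OR] = 1 − (1−0.44) × (1−0.40) = 0.664000
P(Primary loop inoperative) [AND] = 0.664000 × 0.34 = 0.225760
P(Recirculation branch down) [OR] = 1 − (1−0.32) × (1−0.05) = 0.354000
P(Emergency loop inoperative) [AND] = 0.23 × 0.354000 × 0.20 = 0.016284
P(Reactor cooling lost) [AND] = 0.225760 × 0.016284 = 0.003676
Rounded to 4 decimal places: P(Reactor cooling lost) ≈ 0.0037.

0.0037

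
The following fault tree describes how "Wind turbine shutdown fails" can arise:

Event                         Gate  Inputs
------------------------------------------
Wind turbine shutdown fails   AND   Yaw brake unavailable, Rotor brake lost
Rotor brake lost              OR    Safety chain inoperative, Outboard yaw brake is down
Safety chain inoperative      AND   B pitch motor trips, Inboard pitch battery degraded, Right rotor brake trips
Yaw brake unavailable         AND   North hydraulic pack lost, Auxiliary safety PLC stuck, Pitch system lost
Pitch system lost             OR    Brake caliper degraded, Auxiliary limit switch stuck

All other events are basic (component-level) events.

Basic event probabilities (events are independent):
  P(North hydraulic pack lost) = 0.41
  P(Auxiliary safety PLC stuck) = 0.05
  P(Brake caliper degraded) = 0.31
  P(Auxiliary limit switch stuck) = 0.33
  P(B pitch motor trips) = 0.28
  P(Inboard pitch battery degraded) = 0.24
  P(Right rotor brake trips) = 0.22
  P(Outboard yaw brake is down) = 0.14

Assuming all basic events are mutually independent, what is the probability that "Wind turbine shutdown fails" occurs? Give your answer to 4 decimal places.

0.0017

P(Pitch system lost) [OR] = 1 − (1−0.31) × (1−0.33) = 0.537700
P(Yaw brake unavailable) [AND] = 0.41 × 0.05 × 0.537700 = 0.011023
P(Safety chain inoperative) [AND] = 0.28 × 0.24 × 0.22 = 0.014784
P(Rotor brake lost) [OR] = 1 − (1−0.014784) × (1−0.14) = 0.152714
P(Wind turbine shutdown fails) [AND] = 0.011023 × 0.152714 = 0.001683
Rounded to 4 decimal places: P(Wind turbine shutdown fails) ≈ 0.0017.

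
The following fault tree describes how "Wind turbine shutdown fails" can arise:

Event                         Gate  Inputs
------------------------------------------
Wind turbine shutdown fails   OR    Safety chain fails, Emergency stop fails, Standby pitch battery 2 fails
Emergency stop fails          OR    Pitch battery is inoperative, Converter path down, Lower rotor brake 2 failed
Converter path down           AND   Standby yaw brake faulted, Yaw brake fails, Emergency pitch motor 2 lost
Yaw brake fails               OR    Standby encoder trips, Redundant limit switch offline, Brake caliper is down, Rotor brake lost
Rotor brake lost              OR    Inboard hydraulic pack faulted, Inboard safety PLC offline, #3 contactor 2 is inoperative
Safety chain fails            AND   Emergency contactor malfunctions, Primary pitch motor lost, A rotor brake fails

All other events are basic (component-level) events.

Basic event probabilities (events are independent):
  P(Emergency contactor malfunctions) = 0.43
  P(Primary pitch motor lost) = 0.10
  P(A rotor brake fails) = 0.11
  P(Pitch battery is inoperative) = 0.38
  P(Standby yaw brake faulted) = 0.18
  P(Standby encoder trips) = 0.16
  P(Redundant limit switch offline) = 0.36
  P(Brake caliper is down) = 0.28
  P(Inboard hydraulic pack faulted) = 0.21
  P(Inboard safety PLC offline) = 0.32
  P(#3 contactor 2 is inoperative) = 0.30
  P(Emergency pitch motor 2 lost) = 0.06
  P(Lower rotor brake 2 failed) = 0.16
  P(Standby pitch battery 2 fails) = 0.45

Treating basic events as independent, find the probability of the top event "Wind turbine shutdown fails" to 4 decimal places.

P(Safety chain fails) [AND] = 0.43 × 0.10 × 0.11 = 0.004730
P(Rotor brake lost) [OR] = 1 − (1−0.21) × (1−0.32) × (1−0.30) = 0.623960
P(Yaw brake fails) [OR] = 1 − (1−0.16) × (1−0.36) × (1−0.28) × (1−0.623960) = 0.854445
P(Converter path down) [AND] = 0.18 × 0.854445 × 0.06 = 0.009228
P(Emergency stop fails) [OR] = 1 − (1−0.38) × (1−0.009228) × (1−0.16) = 0.484006
P(Wind turbine shutdown fails) [OR] = 1 − (1−0.004730) × (1−0.484006) × (1−0.45) = 0.717546
Rounded to 4 decimal places: P(Wind turbine shutdown fails) ≈ 0.7175.

0.7175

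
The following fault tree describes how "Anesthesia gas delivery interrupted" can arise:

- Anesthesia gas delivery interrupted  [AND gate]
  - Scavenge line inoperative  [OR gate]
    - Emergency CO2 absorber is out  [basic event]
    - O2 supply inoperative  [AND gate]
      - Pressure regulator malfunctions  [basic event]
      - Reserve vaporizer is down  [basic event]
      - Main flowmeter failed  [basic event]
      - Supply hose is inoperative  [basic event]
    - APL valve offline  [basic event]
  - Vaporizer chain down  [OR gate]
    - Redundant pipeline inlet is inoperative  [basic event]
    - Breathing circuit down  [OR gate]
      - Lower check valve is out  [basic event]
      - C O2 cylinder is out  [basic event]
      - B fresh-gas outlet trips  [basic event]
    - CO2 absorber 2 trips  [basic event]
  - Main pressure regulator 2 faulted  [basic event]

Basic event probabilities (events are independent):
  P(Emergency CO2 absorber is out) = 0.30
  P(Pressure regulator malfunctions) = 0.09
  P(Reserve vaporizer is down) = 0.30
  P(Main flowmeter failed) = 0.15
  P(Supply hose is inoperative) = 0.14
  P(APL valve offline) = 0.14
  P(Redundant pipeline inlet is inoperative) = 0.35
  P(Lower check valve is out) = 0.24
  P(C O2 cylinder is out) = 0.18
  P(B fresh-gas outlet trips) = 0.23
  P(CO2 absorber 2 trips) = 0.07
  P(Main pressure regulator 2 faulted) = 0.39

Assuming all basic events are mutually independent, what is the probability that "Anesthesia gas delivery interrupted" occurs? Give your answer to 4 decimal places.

0.1103

P(O2 supply inoperative) [AND] = 0.09 × 0.30 × 0.15 × 0.14 = 0.000567
P(Scavenge line inoperative) [OR] = 1 − (1−0.30) × (1−0.000567) × (1−0.14) = 0.398341
P(Breathing circuit down) [OR] = 1 − (1−0.24) × (1−0.18) × (1−0.23) = 0.520136
P(Vaporizer chain down) [OR] = 1 − (1−0.35) × (1−0.520136) × (1−0.07) = 0.709922
P(Anesthesia gas delivery interrupted) [AND] = 0.398341 × 0.709922 × 0.39 = 0.110289
Rounded to 4 decimal places: P(Anesthesia gas delivery interrupted) ≈ 0.1103.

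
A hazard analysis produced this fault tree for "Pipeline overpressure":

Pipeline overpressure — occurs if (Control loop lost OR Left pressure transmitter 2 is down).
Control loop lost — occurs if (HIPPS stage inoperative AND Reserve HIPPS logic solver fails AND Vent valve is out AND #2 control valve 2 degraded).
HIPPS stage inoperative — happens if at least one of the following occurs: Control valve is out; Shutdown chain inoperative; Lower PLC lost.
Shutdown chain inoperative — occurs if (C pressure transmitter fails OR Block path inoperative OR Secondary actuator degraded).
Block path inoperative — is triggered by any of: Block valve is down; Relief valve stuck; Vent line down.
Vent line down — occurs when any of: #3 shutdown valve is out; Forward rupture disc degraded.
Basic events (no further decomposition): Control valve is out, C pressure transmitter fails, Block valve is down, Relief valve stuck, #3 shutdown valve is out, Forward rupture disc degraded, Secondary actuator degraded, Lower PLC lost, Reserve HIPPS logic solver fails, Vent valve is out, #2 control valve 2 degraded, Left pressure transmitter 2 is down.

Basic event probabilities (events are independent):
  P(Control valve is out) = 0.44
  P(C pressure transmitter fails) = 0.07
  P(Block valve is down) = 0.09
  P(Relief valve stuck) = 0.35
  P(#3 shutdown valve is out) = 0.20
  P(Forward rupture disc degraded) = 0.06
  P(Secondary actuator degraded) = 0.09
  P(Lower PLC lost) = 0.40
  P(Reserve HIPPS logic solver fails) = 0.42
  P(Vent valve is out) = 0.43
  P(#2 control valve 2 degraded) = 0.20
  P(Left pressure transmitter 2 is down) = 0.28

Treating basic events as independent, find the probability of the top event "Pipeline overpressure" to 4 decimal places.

0.3027

P(Vent line down) [OR] = 1 − (1−0.20) × (1−0.06) = 0.248000
P(Block path inoperative) [OR] = 1 − (1−0.09) × (1−0.35) × (1−0.248000) = 0.555192
P(Shutdown chain inoperative) [OR] = 1 − (1−0.07) × (1−0.555192) × (1−0.09) = 0.623559
P(HIPPS stage inoperative) [OR] = 1 − (1−0.44) × (1−0.623559) × (1−0.40) = 0.873516
P(Control loop lost) [AND] = 0.873516 × 0.42 × 0.43 × 0.20 = 0.031551
P(Pipeline overpressure) [OR] = 1 − (1−0.031551) × (1−0.28) = 0.302717
Rounded to 4 decimal places: P(Pipeline overpressure) ≈ 0.3027.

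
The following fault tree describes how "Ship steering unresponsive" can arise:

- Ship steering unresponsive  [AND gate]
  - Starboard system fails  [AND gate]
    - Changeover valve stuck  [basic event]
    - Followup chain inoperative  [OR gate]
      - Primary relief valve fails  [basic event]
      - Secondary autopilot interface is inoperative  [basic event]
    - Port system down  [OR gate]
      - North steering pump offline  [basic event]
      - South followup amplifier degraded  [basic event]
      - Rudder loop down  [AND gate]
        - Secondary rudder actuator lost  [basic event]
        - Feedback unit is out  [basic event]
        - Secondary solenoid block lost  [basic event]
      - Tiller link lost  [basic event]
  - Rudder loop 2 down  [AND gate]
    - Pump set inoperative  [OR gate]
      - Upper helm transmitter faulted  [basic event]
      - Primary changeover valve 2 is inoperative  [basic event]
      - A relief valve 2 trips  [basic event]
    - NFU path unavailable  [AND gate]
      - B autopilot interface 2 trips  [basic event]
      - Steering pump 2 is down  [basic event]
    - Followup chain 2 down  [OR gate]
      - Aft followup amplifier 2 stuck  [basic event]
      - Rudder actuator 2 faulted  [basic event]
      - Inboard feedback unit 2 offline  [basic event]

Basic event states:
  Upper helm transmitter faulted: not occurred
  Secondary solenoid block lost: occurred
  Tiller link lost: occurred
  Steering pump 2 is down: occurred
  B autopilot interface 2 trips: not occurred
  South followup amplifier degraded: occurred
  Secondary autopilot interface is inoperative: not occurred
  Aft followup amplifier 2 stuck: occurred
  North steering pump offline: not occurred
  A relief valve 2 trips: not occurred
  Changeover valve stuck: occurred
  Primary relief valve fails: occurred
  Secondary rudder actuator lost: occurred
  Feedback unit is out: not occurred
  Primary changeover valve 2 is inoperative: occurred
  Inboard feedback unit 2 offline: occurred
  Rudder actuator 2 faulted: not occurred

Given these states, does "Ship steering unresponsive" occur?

No

Followup chain inoperative [OR]: Primary relief valve fails=occurs, Secondary autopilot interface is inoperative=not → at least one input occurs → occurs.
Rudder loop down [AND]: Secondary rudder actuator lost=occurs, Feedback unit is out=not, Secondary solenoid block lost=occurs → not all inputs occur → does not occur.
Port system down [OR]: North steering pump offline=not, South followup amplifier degraded=occurs, Rudder loop down=not, Tiller link lost=occurs → at least one input occurs → occurs.
Starboard system fails [AND]: Changeover valve stuck=occurs, Followup chain inoperative=occurs, Port system down=occurs → all inputs occur → occurs.
Pump set inoperative [OR]: Upper helm transmitter faulted=not, Primary changeover valve 2 is inoperative=occurs, A relief valve 2 trips=not → at least one input occurs → occurs.
NFU path unavailable [AND]: B autopilot interface 2 trips=not, Steering pump 2 is down=occurs → not all inputs occur → does not occur.
Followup chain 2 down [OR]: Aft followup amplifier 2 stuck=occurs, Rudder actuator 2 faulted=not, Inboard feedback unit 2 offline=occurs → at least one input occurs → occurs.
Rudder loop 2 down [AND]: Pump set inoperative=occurs, NFU path unavailable=not, Followup chain 2 down=occurs → not all inputs occur → does not occur.
Ship steering unresponsive [AND]: Starboard system fails=occurs, Rudder loop 2 down=not → not all inputs occur → does not occur.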